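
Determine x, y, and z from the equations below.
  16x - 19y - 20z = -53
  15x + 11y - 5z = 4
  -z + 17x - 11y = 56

Row-reduce the augmented matrix:
R1 ← R1 / (16).
R2 ← R2 − 15·R1.
R3 ← R3 − 17·R1.
R2 ← R2 / (461/16).
R1 ← R1 + 19/16·R2.
R3 ← R3 − 147/16·R2.
R3 ← R3 / (7314/461).
R1 ← R1 + 315/461·R3.
R2 ← R2 − 220/461·R3.
Reading off the reduced rows gives x = 3, y = -1, z = 6.

x = 3, y = -1, z = 6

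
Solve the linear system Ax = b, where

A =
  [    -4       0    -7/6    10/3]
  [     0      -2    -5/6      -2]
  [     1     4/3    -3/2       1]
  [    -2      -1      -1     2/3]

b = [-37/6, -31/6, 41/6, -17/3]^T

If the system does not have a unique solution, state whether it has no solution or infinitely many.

Row-reduce:
R1 ← R1 / (-4).
R3 ← R3 − 1·R1.
R4 ← R4 + 2·R1.
R2 ← R2 / (-2).
R3 ← R3 − 4/3·R2.
R4 ← R4 + 1·R2.
R3 ← R3 / (-169/72).
R1 ← R1 − 7/24·R3.
R2 ← R2 − 5/12·R3.
Rank is 3 with 4 unknowns, leaving x_4 free.

infinitely many solutions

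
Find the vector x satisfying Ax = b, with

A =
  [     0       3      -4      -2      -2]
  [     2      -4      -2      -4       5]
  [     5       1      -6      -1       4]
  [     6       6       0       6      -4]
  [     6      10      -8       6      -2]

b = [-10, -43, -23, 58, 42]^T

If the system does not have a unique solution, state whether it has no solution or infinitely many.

Row-reduce:
Swap R1 and R2.
R1 ← R1 / (2).
R3 ← R3 − 5·R1.
R4 ← R4 − 6·R1.
R5 ← R5 − 6·R1.
R2 ← R2 / (3).
R1 ← R1 + 2·R2.
R3 ← R3 − 11·R2.
R4 ← R4 − 18·R2.
R5 ← R5 − 22·R2.
R3 ← R3 / (41/3).
R1 ← R1 + 11/3·R3.
R2 ← R2 + 4/3·R3.
R4 ← R4 − 30·R3.
R5 ← R5 − 82/3·R3.
R4 ← R4 / (-240/41).
R1 ← R1 − 43/41·R4.
R2 ← R2 − 38/41·R4.
R3 ← R3 − 49/41·R4.
Row 5 reduces to 0 = 2, a contradiction. The system is inconsistent.

no solution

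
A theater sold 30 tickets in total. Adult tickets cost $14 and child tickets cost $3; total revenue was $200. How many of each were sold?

adult tickets: 10, child tickets: 20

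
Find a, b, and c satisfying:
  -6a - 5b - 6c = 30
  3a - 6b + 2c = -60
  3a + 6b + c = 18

a = -4, b = 6, c = -6

Row-reduce the augmented matrix:
R1 ← R1 / (-6).
R2 ← R2 − 3·R1.
R3 ← R3 − 3·R1.
R2 ← R2 / (-17/2).
R1 ← R1 − 5/6·R2.
R3 ← R3 − 7/2·R2.
R3 ← R3 / (-41/17).
R1 ← R1 − 46/51·R3.
R2 ← R2 − 2/17·R3.
Reading off the reduced rows gives a = -4, b = 6, c = -6.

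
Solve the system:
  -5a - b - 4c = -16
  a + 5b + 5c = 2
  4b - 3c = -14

Row-reduce the augmented matrix:
R1 ← R1 / (-5).
R2 ← R2 − 1·R1.
R2 ← R2 / (24/5).
R1 ← R1 − 1/5·R2.
R3 ← R3 − 4·R2.
R3 ← R3 / (-13/2).
R1 ← R1 − 5/8·R3.
R2 ← R2 − 7/8·R3.
Reading off the reduced rows gives a = 2, b = -2, c = 2.

a = 2, b = -2, c = 2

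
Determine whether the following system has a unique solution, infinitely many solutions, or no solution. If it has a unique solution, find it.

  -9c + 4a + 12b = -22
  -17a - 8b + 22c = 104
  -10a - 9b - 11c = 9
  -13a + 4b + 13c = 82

a = -4, b = 1, c = 2

Row-reduce the augmented matrix:
R1 ← R1 / (4).
R2 ← R2 + 17·R1.
R3 ← R3 + 10·R1.
R4 ← R4 + 13·R1.
R2 ← R2 / (43).
R1 ← R1 − 3·R2.
R3 ← R3 − 21·R2.
R4 ← R4 − 43·R2.
R3 ← R3 / (-4397/172).
R1 ← R1 + 48/43·R3.
R2 ← R2 + 65/172·R3.
R4 reduces to 0 = 0, so the extra equation is consistent.
Reading off the reduced rows gives a = -4, b = 1, c = 2.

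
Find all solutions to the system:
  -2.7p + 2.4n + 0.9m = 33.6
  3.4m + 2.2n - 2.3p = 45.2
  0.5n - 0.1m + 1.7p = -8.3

Row-reduce the augmented matrix:
R1 ← R1 / (9/10).
R2 ← R2 − 17/5·R1.
R3 ← R3 + 1/10·R1.
R2 ← R2 / (-103/15).
R1 ← R1 − 8/3·R2.
R3 ← R3 − 23/30·R2.
R3 ← R3 / (4701/2060).
R1 ← R1 − 7/103·R3.
R2 ← R2 + 237/206·R3.
Reading off the reduced rows gives m = 6, n = 5, p = -6.

m = 6, n = 5, p = -6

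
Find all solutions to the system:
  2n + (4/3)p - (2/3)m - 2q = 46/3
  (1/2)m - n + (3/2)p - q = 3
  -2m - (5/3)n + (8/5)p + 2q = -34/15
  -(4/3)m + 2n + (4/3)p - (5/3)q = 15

m = 0, n = 4, p = 4, q = -1

Row-reduce the augmented matrix:
R1 ← R1 / (-2/3).
R2 ← R2 − 1/2·R1.
R3 ← R3 + 2·R1.
R4 ← R4 + 4/3·R1.
R2 ← R2 / (1/2).
R1 ← R1 + 3·R2.
R3 ← R3 + 23/3·R2.
R4 ← R4 + 2·R2.
R3 ← R3 / (539/15).
R1 ← R1 − 13·R3.
R2 ← R2 − 5·R3.
R4 ← R4 − 26/3·R3.
R4 ← R4 / (-27/77).
R1 ← R1 + 79/77·R4.
R2 ← R2 + 60/77·R4.
R3 ← R3 + 65/77·R4.
Reading off the reduced rows gives m = 0, n = 4, p = 4, q = -1.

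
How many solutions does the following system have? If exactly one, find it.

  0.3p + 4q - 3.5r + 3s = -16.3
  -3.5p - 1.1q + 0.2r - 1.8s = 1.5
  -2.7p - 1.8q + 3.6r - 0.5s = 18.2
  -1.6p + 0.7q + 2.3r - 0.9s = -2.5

p = -1, q = -6, r = 2, s = 5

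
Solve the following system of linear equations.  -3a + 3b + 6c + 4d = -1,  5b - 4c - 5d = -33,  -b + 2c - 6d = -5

Row-reduce:
R1 ← R1 / (-3).
R2 ← R2 / (5).
R1 ← R1 + 1·R2.
R3 ← R3 + 1·R2.
R3 ← R3 / (6/5).
R1 ← R1 + 14/5·R3.
R2 ← R2 + 4/5·R3.
Rank is 3 with 4 unknowns, leaving d free.

infinitely many solutions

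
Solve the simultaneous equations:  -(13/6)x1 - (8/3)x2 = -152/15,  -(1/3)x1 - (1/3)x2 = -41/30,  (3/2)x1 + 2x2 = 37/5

x1 = 8/5, x2 = 5/2

Row-reduce the augmented matrix:
R1 ← R1 / (-13/6).
R2 ← R2 + 1/3·R1.
R3 ← R3 − 3/2·R1.
R2 ← R2 / (1/13).
R1 ← R1 − 16/13·R2.
R3 ← R3 − 2/13·R2.
R3 reduces to 0 = 0, so the extra equation is consistent.
Reading off the reduced rows gives x1 = 8/5, x2 = 5/2.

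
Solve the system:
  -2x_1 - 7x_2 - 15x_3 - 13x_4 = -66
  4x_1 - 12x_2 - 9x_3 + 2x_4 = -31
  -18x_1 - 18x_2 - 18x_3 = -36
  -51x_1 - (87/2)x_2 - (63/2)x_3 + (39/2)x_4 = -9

infinitely many solutions

Row-reduce:
R1 ← R1 / (-2).
R2 ← R2 − 4·R1.
R3 ← R3 + 18·R1.
R4 ← R4 + 51·R1.
R2 ← R2 / (-26).
R1 ← R1 − 7/2·R2.
R3 ← R3 − 45·R2.
R4 ← R4 − 135·R2.
R3 ← R3 / (99/2).
R1 ← R1 − 9/4·R3.
R2 ← R2 − 3/2·R3.
R4 ← R4 − 297/2·R3.
Rank is 3 with 4 unknowns, leaving x_4 free.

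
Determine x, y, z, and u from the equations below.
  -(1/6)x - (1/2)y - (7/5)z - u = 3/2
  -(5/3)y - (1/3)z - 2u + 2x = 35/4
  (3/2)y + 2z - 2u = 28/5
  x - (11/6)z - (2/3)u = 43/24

Row-reduce the augmented matrix:
R1 ← R1 / (-1/6).
R2 ← R2 − 2·R1.
R4 ← R4 − 1·R1.
R2 ← R2 / (-23/3).
R1 ← R1 − 3·R2.
R3 ← R3 − 3/2·R2.
R4 ← R4 + 3·R2.
R3 ← R3 / (-311/230).
R1 ← R1 − 39/23·R3.
R2 ← R2 − 257/115·R3.
R4 ← R4 + 487/138·R3.
R4 ← R4 / (3477/311).
R1 ← R1 + 1686/311·R4.
R2 ← R2 + 1868/311·R4.
R3 ← R3 − 1090/311·R4.
Reading off the reduced rows gives x = 3/2, y = -3/5, z = 3/4, u = -5/2.

x = 3/2, y = -3/5, z = 3/4, u = -5/2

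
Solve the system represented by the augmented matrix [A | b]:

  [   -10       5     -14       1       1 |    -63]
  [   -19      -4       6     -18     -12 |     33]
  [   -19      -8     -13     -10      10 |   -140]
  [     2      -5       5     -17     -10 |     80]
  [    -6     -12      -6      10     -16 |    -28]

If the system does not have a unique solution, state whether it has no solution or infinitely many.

x_1 = 3, x_2 = 3, x_3 = 3, x_4 = -2, x_5 = -4

Row-reduce the augmented matrix:
R1 ← R1 / (-10).
R2 ← R2 + 19·R1.
R3 ← R3 + 19·R1.
R4 ← R4 − 2·R1.
R5 ← R5 + 6·R1.
R2 ← R2 / (-27/2).
R1 ← R1 + 1/2·R2.
R3 ← R3 + 35/2·R2.
R4 ← R4 + 4·R2.
R5 ← R5 + 15·R2.
R3 ← R3 / (-3869/135).
R1 ← R1 − 26/135·R3.
R2 ← R2 + 326/135·R3.
R4 ← R4 + 1007/135·R3.
R5 ← R5 + 1522/45·R3.
R4 ← R4 / (-1060/73).
R1 ← R1 − 2826/3869·R4.
R2 ← R2 − 1173/3869·R4.
R3 ← R3 + 1876/3869·R4.
R5 ← R5 − 58466/3869·R4.
R5 ← R5 / (-1263111/28090).
R1 ← R1 + 1051/28090·R5.
R2 ← R2 + 80431/56180·R5.
R3 ← R3 + 6947/14045·R5.
R4 ← R4 − 911/1060·R5.
Reading off the reduced rows gives x_1 = 3, x_2 = 3, x_3 = 3, x_4 = -2, x_5 = -4.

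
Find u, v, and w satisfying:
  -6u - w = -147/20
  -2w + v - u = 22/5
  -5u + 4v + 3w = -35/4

Row-reduce the augmented matrix:
R1 ← R1 / (-6).
R2 ← R2 + 1·R1.
R3 ← R3 + 5·R1.
R3 ← R3 − 4·R2.
R3 ← R3 / (67/6).
R1 ← R1 − 1/6·R3.
R2 ← R2 + 11/6·R3.
Reading off the reduced rows gives u = 8/5, v = 3/2, w = -9/4.

u = 8/5, v = 3/2, w = -9/4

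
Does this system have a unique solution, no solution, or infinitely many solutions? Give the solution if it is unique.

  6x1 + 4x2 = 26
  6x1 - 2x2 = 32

x1 = 5, x2 = -1

Row-reduce the augmented matrix:
R1 ← R1 / (6).
R2 ← R2 − 6·R1.
R2 ← R2 / (-6).
R1 ← R1 − 2/3·R2.
Reading off the reduced rows gives x1 = 5, x2 = -1.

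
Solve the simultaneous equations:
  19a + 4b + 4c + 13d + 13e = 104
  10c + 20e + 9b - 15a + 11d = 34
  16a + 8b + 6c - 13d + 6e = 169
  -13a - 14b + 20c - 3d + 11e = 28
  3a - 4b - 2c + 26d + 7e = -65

Row-reduce:
R1 ← R1 / (19).
R2 ← R2 + 15·R1.
R3 ← R3 − 16·R1.
R4 ← R4 + 13·R1.
R5 ← R5 − 3·R1.
R2 ← R2 / (231/19).
R1 ← R1 − 4/19·R2.
R3 ← R3 − 88/19·R2.
R4 ← R4 + 214/19·R2.
R5 ← R5 + 88/19·R2.
R3 ← R3 / (-50/21).
R1 ← R1 + 4/231·R3.
R2 ← R2 − 250/231·R3.
R4 ← R4 − 8068/231·R3.
R5 ← R5 − 50/21·R3.
R4 ← R4 / (-122242/275).
R1 ← R1 − 151/275·R4.
R2 ← R2 + 141/11·R4.
R3 ← R3 − 673/50·R4.
Rank is 4 with 5 unknowns, leaving e free.

infinitely many solutions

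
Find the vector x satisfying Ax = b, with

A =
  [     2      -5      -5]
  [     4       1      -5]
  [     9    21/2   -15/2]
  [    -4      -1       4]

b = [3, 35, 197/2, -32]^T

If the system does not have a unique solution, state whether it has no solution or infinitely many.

Row-reduce:
R1 ← R1 / (2).
R2 ← R2 − 4·R1.
R3 ← R3 − 9·R1.
R4 ← R4 + 4·R1.
R2 ← R2 / (11).
R1 ← R1 + 5/2·R2.
R3 ← R3 − 33·R2.
R4 ← R4 + 11·R2.
Swap R3 and R4.
R3 ← R3 / (-1).
R1 ← R1 + 15/11·R3.
R2 ← R2 − 5/11·R3.
Row 4 reduces to 0 = -2, a contradiction. The system is inconsistent.

no solution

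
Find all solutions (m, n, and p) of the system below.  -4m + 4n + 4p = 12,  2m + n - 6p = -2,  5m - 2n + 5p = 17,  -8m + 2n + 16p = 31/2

Row-reduce:
R1 ← R1 / (-4).
R2 ← R2 − 2·R1.
R3 ← R3 − 5·R1.
R4 ← R4 + 8·R1.
R2 ← R2 / (3).
R1 ← R1 + 1·R2.
R3 ← R3 − 3·R2.
R4 ← R4 + 6·R2.
R3 ← R3 / (14).
R1 ← R1 + 7/3·R3.
R2 ← R2 + 4/3·R3.
Row 4 reduces to 0 = -1/2, a contradiction. The system is inconsistent.

no solution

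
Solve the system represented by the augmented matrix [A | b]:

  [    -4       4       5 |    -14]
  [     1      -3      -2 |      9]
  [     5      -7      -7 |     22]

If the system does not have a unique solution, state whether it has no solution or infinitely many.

Row-reduce:
R1 ← R1 / (-4).
R2 ← R2 − 1·R1.
R3 ← R3 − 5·R1.
R2 ← R2 / (-2).
R1 ← R1 + 1·R2.
R3 ← R3 + 2·R2.
Row 3 reduces to 0 = -1, a contradiction. The system is inconsistent.

no solution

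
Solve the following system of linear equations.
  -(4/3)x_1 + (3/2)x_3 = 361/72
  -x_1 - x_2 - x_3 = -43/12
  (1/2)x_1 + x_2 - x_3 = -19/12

Row-reduce the augmented matrix:
R1 ← R1 / (-4/3).
R2 ← R2 + 1·R1.
R3 ← R3 − 1/2·R1.
R2 ← R2 / (-1).
R3 ← R3 − 1·R2.
R3 ← R3 / (-41/16).
R1 ← R1 + 9/8·R3.
R2 ← R2 − 17/8·R3.
Reading off the reduced rows gives x_1 = -2/3, x_2 = 3/2, x_3 = 11/4.

x_1 = -2/3, x_2 = 3/2, x_3 = 11/4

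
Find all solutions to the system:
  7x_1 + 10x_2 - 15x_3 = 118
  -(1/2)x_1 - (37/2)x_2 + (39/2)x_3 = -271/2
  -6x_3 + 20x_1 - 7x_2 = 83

infinitely many solutions

Row-reduce:
R1 ← R1 / (7).
R2 ← R2 + 1/2·R1.
R3 ← R3 − 20·R1.
R2 ← R2 / (-249/14).
R1 ← R1 − 10/7·R2.
R3 ← R3 + 249/7·R2.
Rank is 2 with 3 unknowns, leaving x_3 free.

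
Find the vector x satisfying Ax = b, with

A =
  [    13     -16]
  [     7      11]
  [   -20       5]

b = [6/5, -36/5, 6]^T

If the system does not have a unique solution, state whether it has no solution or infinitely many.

x_1 = -2/5, x_2 = -2/5

Row-reduce the augmented matrix:
R1 ← R1 / (13).
R2 ← R2 − 7·R1.
R3 ← R3 + 20·R1.
R2 ← R2 / (255/13).
R1 ← R1 + 16/13·R2.
R3 ← R3 + 255/13·R2.
R3 reduces to 0 = 0, so the extra equation is consistent.
Reading off the reduced rows gives x_1 = -2/5, x_2 = -2/5.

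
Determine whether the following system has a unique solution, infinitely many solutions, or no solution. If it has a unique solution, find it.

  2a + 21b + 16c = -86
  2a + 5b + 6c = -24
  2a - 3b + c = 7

infinitely many solutions

Row-reduce:
R1 ← R1 / (2).
R2 ← R2 − 2·R1.
R3 ← R3 − 2·R1.
R2 ← R2 / (-16).
R1 ← R1 − 21/2·R2.
R3 ← R3 + 24·R2.
Rank is 2 with 3 unknowns, leaving c free.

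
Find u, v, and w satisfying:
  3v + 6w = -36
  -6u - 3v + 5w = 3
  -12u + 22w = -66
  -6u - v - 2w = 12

u = 0, v = -6, w = -3

Row-reduce the augmented matrix:
Swap R1 and R2.
R1 ← R1 / (-6).
R3 ← R3 + 12·R1.
R4 ← R4 + 6·R1.
R2 ← R2 / (3).
R1 ← R1 − 1/2·R2.
R3 ← R3 − 6·R2.
R4 ← R4 − 2·R2.
Swap R3 and R4.
R3 ← R3 / (-11).
R1 ← R1 + 11/6·R3.
R2 ← R2 − 2·R3.
R4 reduces to 0 = 0, so the extra equation is consistent.
Reading off the reduced rows gives u = 0, v = -6, w = -3.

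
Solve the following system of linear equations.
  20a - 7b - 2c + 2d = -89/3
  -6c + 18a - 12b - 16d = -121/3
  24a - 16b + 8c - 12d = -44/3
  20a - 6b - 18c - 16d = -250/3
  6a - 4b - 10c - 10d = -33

a = -5/2, b = -3, c = 5/3, d = 4/3

Row-reduce the augmented matrix:
R1 ← R1 / (20).
R2 ← R2 − 18·R1.
R3 ← R3 − 24·R1.
R4 ← R4 − 20·R1.
R5 ← R5 − 6·R1.
R2 ← R2 / (-57/10).
R1 ← R1 + 7/20·R2.
R3 ← R3 + 38/5·R2.
R4 ← R4 − 1·R2.
R5 ← R5 + 19/10·R2.
R3 ← R3 / (16).
R1 ← R1 − 3/19·R3.
R2 ← R2 − 14/19·R3.
R4 ← R4 + 318/19·R3.
R5 ← R5 + 8·R3.
R4 ← R4 / (-1295/114).
R1 ← R1 − 251/228·R4.
R2 ← R2 − 307/114·R4.
R3 ← R3 − 7/12·R4.
R5 reduces to 0 = 0, so the extra equation is consistent.
Reading off the reduced rows gives a = -5/2, b = -3, c = 5/3, d = 4/3.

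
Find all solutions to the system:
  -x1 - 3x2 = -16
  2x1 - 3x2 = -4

x1 = 4, x2 = 4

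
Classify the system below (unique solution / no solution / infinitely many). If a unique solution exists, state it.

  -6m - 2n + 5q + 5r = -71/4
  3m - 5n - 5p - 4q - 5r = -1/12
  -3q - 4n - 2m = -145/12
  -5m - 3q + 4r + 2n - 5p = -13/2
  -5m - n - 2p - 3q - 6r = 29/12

m = 1, n = 7/3, p = -1/4, q = 1/4, r = -5/3

Row-reduce the augmented matrix:
R1 ← R1 / (-6).
R2 ← R2 − 3·R1.
R3 ← R3 + 2·R1.
R4 ← R4 + 5·R1.
R5 ← R5 + 5·R1.
R2 ← R2 / (-6).
R1 ← R1 − 1/3·R2.
R3 ← R3 + 10/3·R2.
R4 ← R4 − 11/3·R2.
R5 ← R5 − 2/3·R2.
R3 ← R3 / (25/9).
R1 ← R1 + 5/18·R3.
R2 ← R2 − 5/6·R3.
R4 ← R4 + 145/18·R3.
R5 ← R5 + 23/9·R3.
R4 ← R4 / (-96/5).
R1 ← R1 + 13/10·R4.
R2 ← R2 − 7/5·R4.
R3 ← R3 + 69/50·R4.
R5 ← R5 + 543/50·R4.
R5 ← R5 / (-5943/640).
R1 ← R1 + 319/384·R5.
R2 ← R2 − 61/192·R5.
R3 ← R3 − 51/640·R5.
R4 ← R4 − 25/192·R5.
Reading off the reduced rows gives m = 1, n = 7/3, p = -1/4, q = 1/4, r = -5/3.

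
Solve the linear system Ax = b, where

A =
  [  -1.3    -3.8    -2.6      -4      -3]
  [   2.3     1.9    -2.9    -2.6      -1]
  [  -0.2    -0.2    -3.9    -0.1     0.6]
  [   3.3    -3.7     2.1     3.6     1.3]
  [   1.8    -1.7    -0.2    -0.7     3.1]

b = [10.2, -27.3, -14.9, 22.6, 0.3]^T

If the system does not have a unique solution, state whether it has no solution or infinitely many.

x_1 = -2, x_2 = -5, x_3 = 4, x_4 = 1, x_5 = -1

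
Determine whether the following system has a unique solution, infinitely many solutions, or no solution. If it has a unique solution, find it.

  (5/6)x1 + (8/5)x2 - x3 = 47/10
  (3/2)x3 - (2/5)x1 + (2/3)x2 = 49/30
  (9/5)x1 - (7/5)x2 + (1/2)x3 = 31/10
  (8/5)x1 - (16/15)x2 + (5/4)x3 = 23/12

no solution

Row-reduce:
R1 ← R1 / (5/6).
R2 ← R2 + 2/5·R1.
R3 ← R3 − 9/5·R1.
R4 ← R4 − 8/5·R1.
R2 ← R2 / (538/375).
R1 ← R1 − 48/25·R2.
R3 ← R3 + 607/125·R2.
R4 ← R4 + 1552/375·R2.
R3 ← R3 / (6577/1076).
R1 ← R1 + 690/269·R3.
R2 ← R2 − 765/1076·R3.
R4 ← R4 − 6577/1076·R3.
Row 4 reduces to 0 = -2, a contradiction. The system is inconsistent.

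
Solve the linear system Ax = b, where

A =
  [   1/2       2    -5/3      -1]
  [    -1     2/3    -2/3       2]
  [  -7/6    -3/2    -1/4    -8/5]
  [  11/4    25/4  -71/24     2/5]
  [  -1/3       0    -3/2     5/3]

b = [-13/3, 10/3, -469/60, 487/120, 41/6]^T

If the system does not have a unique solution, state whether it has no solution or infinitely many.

no solution

Row-reduce:
R1 ← R1 / (1/2).
R2 ← R2 + 1·R1.
R3 ← R3 + 7/6·R1.
R4 ← R4 − 11/4·R1.
R5 ← R5 + 1/3·R1.
R2 ← R2 / (14/3).
R1 ← R1 − 4·R2.
R3 ← R3 − 19/6·R2.
R4 ← R4 + 19/4·R2.
R5 ← R5 − 4/3·R2.
R3 ← R3 / (-359/252).
R1 ← R1 − 2/21·R3.
R2 ← R2 + 6/7·R3.
R4 ← R4 − 359/168·R3.
R5 ← R5 + 185/126·R3.
Swap R4 and R5.
R4 ← R4 / (5443/1077).
R1 ← R1 + 4062/1795·R4.
R2 ← R2 − 4248/1795·R4.
R3 ← R3 − 4956/1795·R4.
Row 5 reduces to 0 = 1, a contradiction. The system is inconsistent.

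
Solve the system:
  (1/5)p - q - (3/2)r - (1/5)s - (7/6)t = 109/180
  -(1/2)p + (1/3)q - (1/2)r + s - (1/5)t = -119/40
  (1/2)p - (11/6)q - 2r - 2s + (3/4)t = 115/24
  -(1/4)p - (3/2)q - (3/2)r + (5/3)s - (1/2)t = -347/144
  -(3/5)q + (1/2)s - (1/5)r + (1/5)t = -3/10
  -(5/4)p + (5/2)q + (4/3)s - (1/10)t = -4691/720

p = -5/4, q = -2, r = 4/3, s = -7/3, t = -1/3

Row-reduce the augmented matrix:
R1 ← R1 / (1/5).
R2 ← R2 + 1/2·R1.
R3 ← R3 − 1/2·R1.
R4 ← R4 + 1/4·R1.
R6 ← R6 + 5/4·R1.
R2 ← R2 / (-13/6).
R1 ← R1 + 5·R2.
R3 ← R3 − 2/3·R2.
R4 ← R4 + 11/4·R2.
R5 ← R5 + 3/5·R2.
R6 ← R6 + 15/4·R2.
R3 ← R3 / (23/52).
R1 ← R1 − 30/13·R3.
R2 ← R2 − 51/26·R3.
R4 ← R4 − 105/52·R3.
R5 ← R5 − 127/130·R3.
R6 ← R6 + 105/52·R3.
R4 ← R4 / (478/69).
R1 ← R1 − 112/23·R4.
R2 ← R2 − 132/23·R4.
R3 ← R3 + 70/23·R4.
R5 ← R5 − 767/230·R4.
R6 ← R6 + 478/69·R4.
R5 ← R5 / (3419/47800).
R1 ← R1 + 19657/3585·R5.
R2 ← R2 + 4741/2390·R5.
R3 ← R3 − 3749/2390·R5.
R4 ← R4 + 7151/4780·R5.
R6 reduces to 0 = 0, so the extra equation is consistent.
Reading off the reduced rows gives p = -5/4, q = -2, r = 4/3, s = -7/3, t = -1/3.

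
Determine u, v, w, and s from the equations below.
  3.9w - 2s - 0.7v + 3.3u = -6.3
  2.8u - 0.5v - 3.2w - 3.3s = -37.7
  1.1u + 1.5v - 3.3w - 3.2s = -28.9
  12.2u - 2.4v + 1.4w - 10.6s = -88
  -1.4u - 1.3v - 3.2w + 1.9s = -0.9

Row-reduce the augmented matrix:
R1 ← R1 / (33/10).
R2 ← R2 − 14/5·R1.
R3 ← R3 − 11/10·R1.
R4 ← R4 − 61/5·R1.
R5 ← R5 + 7/5·R1.
R2 ← R2 / (31/330).
R1 ← R1 + 7/33·R2.
R3 ← R3 − 26/15·R2.
R4 ← R4 − 31/165·R2.
R5 ← R5 + 527/330·R2.
R3 ← R3 / (17903/155).
R1 ← R1 + 419/31·R3.
R2 ← R2 + 2148/31·R3.
R5 ← R5 + 561/5·R3.
Swap R4 and R5.
R4 ← R4 / (6419/89515).
R1 ← R1 + 18995/17903·R4.
R2 ← R2 + 15041/17903·R4.
R3 ← R3 − 4192/17903·R4.
R5 reduces to 0 = 0, so the extra equation is consistent.
Reading off the reduced rows gives u = -4, v = 1, w = 4, s = 4.

u = -4, v = 1, w = 4, s = 4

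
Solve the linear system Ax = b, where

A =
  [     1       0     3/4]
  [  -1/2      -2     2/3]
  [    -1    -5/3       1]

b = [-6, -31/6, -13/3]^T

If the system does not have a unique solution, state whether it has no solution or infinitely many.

x_1 = -3, x_2 = 2, x_3 = -4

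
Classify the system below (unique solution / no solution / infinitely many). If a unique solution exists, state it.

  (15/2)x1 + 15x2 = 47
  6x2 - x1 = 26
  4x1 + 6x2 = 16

no solution

Row-reduce:
R1 ← R1 / (15/2).
R2 ← R2 + 1·R1.
R3 ← R3 − 4·R1.
R2 ← R2 / (8).
R1 ← R1 − 2·R2.
R3 ← R3 + 2·R2.
Row 3 reduces to 0 = -1, a contradiction. The system is inconsistent.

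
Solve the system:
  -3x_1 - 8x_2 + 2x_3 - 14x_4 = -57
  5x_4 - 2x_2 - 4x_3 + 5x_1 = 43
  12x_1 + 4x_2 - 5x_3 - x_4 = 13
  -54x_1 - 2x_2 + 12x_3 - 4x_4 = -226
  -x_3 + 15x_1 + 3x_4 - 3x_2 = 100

Row-reduce the augmented matrix:
R1 ← R1 / (-3).
R2 ← R2 − 5·R1.
R3 ← R3 − 12·R1.
R4 ← R4 + 54·R1.
R5 ← R5 − 15·R1.
R2 ← R2 / (-46/3).
R1 ← R1 − 8/3·R2.
R3 ← R3 + 28·R2.
R4 ← R4 − 142·R2.
R5 ← R5 + 43·R2.
R3 ← R3 / (97/23).
R1 ← R1 + 18/23·R3.
R2 ← R2 − 1/23·R3.
R4 ← R4 + 694/23·R3.
R5 ← R5 − 250/23·R3.
R4 ← R4 / (-8737/97).
R1 ← R1 + 280/97·R4.
R2 ← R2 − 279/194·R4.
R3 ← R3 + 541/97·R4.
R5 ← R5 − 8737/194·R4.
R5 reduces to 0 = 0, so the extra equation is consistent.
Reading off the reduced rows gives x_1 = 5, x_2 = -4, x_3 = 5, x_4 = 6.

x_1 = 5, x_2 = -4, x_3 = 5, x_4 = 6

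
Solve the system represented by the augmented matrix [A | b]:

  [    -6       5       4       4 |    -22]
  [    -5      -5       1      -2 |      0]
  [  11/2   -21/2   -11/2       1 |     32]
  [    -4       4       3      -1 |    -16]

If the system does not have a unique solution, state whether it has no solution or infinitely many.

infinitely many solutions

Row-reduce:
R1 ← R1 / (-6).
R2 ← R2 + 5·R1.
R3 ← R3 − 11/2·R1.
R4 ← R4 + 4·R1.
R2 ← R2 / (-55/6).
R1 ← R1 + 5/6·R2.
R3 ← R3 + 71/12·R2.
R4 ← R4 − 2/3·R2.
R3 ← R3 / (-18/55).
R1 ← R1 + 5/11·R3.
R2 ← R2 − 14/55·R3.
R4 ← R4 − 9/55·R3.
Rank is 3 with 4 unknowns, leaving x_4 free.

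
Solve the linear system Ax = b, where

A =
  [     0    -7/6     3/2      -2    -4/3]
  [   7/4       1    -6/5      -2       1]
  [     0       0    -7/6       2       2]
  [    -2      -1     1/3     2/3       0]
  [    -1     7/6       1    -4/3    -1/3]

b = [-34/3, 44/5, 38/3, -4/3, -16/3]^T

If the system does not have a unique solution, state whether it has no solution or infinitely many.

x_1 = 0, x_2 = 0, x_3 = -4, x_4 = 0, x_5 = 4

Row-reduce the augmented matrix:
Swap R1 and R2.
R1 ← R1 / (7/4).
R4 ← R4 + 2·R1.
R5 ← R5 + 1·R1.
R2 ← R2 / (-7/6).
R1 ← R1 − 4/7·R2.
R4 ← R4 − 1/7·R2.
R5 ← R5 − 73/42·R2.
R3 ← R3 / (-7/6).
R1 ← R1 − 12/245·R3.
R2 ← R2 + 9/7·R3.
R4 ← R4 + 628/735·R3.
R5 ← R5 − 1249/490·R3.
R4 ← R4 / (-17126/5145).
R1 ← R1 + 3496/1715·R4.
R2 ← R2 + 24/49·R4.
R3 ← R3 + 12/7·R4.
R5 ← R5 + 5588/5145·R4.
R5 ← R5 / (71407/25689).
R1 ← R1 − 2564/8563·R5.
R2 ← R2 + 8476/8563·R5.
R3 ← R3 + 12540/8563·R5.
R4 ← R4 − 1248/8563·R5.
Reading off the reduced rows gives x_1 = 0, x_2 = 0, x_3 = -4, x_4 = 0, x_5 = 4.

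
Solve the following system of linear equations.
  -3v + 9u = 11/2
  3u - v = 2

Row-reduce:
R1 ← R1 / (9).
R2 ← R2 − 3·R1.
Row 2 reduces to 0 = 1/6, a contradiction. The system is inconsistent.

no solution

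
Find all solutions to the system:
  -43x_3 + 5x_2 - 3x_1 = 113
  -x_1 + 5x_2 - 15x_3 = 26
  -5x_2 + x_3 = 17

no solution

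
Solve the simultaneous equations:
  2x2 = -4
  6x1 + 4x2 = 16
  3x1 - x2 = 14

x1 = 4, x2 = -2

Row-reduce the augmented matrix:
Swap R1 and R2.
R1 ← R1 / (6).
R3 ← R3 − 3·R1.
R2 ← R2 / (2).
R1 ← R1 − 2/3·R2.
R3 ← R3 + 3·R2.
R3 reduces to 0 = 0, so the extra equation is consistent.
Reading off the reduced rows gives x1 = 4, x2 = -2.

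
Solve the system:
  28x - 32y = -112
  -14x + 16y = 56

Row-reduce:
R1 ← R1 / (28).
R2 ← R2 + 14·R1.
Rank is 1 with 2 unknowns, leaving y free.

infinitely many solutions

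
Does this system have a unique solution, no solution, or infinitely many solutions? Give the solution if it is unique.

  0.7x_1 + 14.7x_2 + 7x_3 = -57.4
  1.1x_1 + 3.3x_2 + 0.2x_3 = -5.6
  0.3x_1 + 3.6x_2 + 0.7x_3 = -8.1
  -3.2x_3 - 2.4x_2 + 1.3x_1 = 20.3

x_1 = -1, x_2 = -1, x_3 = -6

Row-reduce the augmented matrix:
R1 ← R1 / (7/10).
R2 ← R2 − 11/10·R1.
R3 ← R3 − 3/10·R1.
R4 ← R4 − 13/10·R1.
R2 ← R2 / (-99/5).
R1 ← R1 − 21·R2.
R3 ← R3 + 27/10·R2.
R4 ← R4 + 297/10·R2.
R3 ← R3 / (-91/110).
R1 ← R1 + 16/11·R3.
R2 ← R2 − 6/11·R3.
R4 reduces to 0 = 0, so the extra equation is consistent.
Reading off the reduced rows gives x_1 = -1, x_2 = -1, x_3 = -6.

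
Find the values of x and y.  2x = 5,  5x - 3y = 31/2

Row-reduce the augmented matrix:
R1 ← R1 / (2).
R2 ← R2 − 5·R1.
R2 ← R2 / (-3).
Reading off the reduced rows gives x = 5/2, y = -1.

x = 5/2, y = -1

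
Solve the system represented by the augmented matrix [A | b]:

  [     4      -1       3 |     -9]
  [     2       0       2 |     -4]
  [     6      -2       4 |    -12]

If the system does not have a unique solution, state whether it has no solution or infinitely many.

Row-reduce:
R1 ← R1 / (4).
R2 ← R2 − 2·R1.
R3 ← R3 − 6·R1.
R2 ← R2 / (1/2).
R1 ← R1 + 1/4·R2.
R3 ← R3 + 1/2·R2.
Row 3 reduces to 0 = 2, a contradiction. The system is inconsistent.

no solution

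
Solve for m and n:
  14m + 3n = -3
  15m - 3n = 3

m = 0, n = -1

Row-reduce the augmented matrix:
R1 ← R1 / (14).
R2 ← R2 − 15·R1.
R2 ← R2 / (-87/14).
R1 ← R1 − 3/14·R2.
Reading off the reduced rows gives m = 0, n = -1.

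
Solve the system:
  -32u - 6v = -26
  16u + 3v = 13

infinitely many solutions

Row-reduce:
R1 ← R1 / (-32).
R2 ← R2 − 16·R1.
Rank is 1 with 2 unknowns, leaving v free.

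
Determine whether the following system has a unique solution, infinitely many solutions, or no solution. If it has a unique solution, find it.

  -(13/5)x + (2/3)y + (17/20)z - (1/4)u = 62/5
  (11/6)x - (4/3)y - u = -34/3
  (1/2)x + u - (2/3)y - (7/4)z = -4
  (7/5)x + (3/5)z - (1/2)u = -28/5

Row-reduce:
R1 ← R1 / (-13/5).
R2 ← R2 − 11/6·R1.
R3 ← R3 − 1/2·R1.
R4 ← R4 − 7/5·R1.
R2 ← R2 / (-101/117).
R1 ← R1 + 10/39·R2.
R3 ← R3 + 7/13·R2.
R4 ← R4 − 14/39·R2.
R3 ← R3 / (-198/101).
R1 ← R1 + 51/101·R3.
R2 ← R2 + 561/808·R3.
R4 ← R4 − 132/101·R3.
Rank is 3 with 4 unknowns, leaving u free.

infinitely many solutions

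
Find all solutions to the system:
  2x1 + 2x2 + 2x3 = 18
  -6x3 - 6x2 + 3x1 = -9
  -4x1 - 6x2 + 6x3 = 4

x1 = 5, x2 = 0, x3 = 4

Row-reduce the augmented matrix:
R1 ← R1 / (2).
R2 ← R2 − 3·R1.
R3 ← R3 + 4·R1.
R2 ← R2 / (-9).
R1 ← R1 − 1·R2.
R3 ← R3 + 2·R2.
R3 ← R3 / (12).
R2 ← R2 − 1·R3.
Reading off the reduced rows gives x1 = 5, x2 = 0, x3 = 4.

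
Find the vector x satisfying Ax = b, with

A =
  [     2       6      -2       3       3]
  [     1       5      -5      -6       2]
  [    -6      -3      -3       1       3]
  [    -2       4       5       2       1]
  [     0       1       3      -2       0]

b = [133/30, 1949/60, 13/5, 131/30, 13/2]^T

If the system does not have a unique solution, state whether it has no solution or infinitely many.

Row-reduce the augmented matrix:
R1 ← R1 / (2).
R2 ← R2 − 1·R1.
R3 ← R3 + 6·R1.
R4 ← R4 + 2·R1.
R2 ← R2 / (2).
R1 ← R1 − 3·R2.
R3 ← R3 − 15·R2.
R4 ← R4 − 10·R2.
R5 ← R5 − 1·R2.
R3 ← R3 / (21).
R1 ← R1 − 5·R3.
R2 ← R2 + 2·R3.
R4 ← R4 − 23·R3.
R5 ← R5 − 5·R3.
R4 ← R4 / (-2525/84).
R1 ← R1 + 127/42·R4.
R2 ← R2 − 215/84·R4.
R3 ← R3 − 265/84·R4.
R5 ← R5 + 589/42·R4.
R5 ← R5 / (3286/2525).
R1 ← R1 + 1152/2525·R5.
R2 ← R2 − 199/505·R5.
R3 ← R3 + 201/505·R5.
R4 ← R4 − 633/2525·R5.
Reading off the reduced rows gives x_1 = -7/4, x_2 = 5/2, x_3 = -2/3, x_4 = -3, x_5 = 1/5.

x_1 = -7/4, x_2 = 5/2, x_3 = -2/3, x_4 = -3, x_5 = 1/5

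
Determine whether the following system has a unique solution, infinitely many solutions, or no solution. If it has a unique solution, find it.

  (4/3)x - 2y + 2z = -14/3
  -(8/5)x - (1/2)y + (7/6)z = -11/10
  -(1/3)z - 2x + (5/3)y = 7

x = 1, y = 6, z = 3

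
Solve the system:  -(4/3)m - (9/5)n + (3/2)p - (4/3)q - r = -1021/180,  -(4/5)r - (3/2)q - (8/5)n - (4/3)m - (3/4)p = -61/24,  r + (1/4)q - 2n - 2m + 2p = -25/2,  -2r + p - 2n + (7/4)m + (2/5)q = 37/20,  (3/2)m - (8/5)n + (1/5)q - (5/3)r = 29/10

Row-reduce the augmented matrix:
R1 ← R1 / (-4/3).
R2 ← R2 + 4/3·R1.
R3 ← R3 + 2·R1.
R4 ← R4 − 7/4·R1.
R5 ← R5 − 3/2·R1.
R2 ← R2 / (1/5).
R1 ← R1 − 27/20·R2.
R3 ← R3 − 7/10·R2.
R4 ← R4 + 349/80·R2.
R5 ← R5 + 29/8·R2.
R3 ← R3 / (61/8).
R1 ← R1 − 225/16·R3.
R2 ← R2 + 45/4·R3.
R4 ← R4 + 2951/64·R3.
R5 ← R5 + 1251/32·R3.
R4 ← R4 / (355697/29280).
R1 ← R1 + 1513/488·R4.
R2 ← R2 − 1225/366·R4.
R3 ← R3 − 68/183·R4.
R5 ← R5 − 149413/14640·R4.
R5 ← R5 / (37775/1067091).
R1 ← R1 + 1553856/1778485·R5.
R2 ← R2 − 130721/355697·R5.
R3 ← R3 + 229416/1778485·R5.
R4 ← R4 − 349452/355697·R5.
Reading off the reduced rows gives m = 1, n = 7/3, p = -3/2, q = 2/3, r = -3.

m = 1, n = 7/3, p = -3/2, q = 2/3, r = -3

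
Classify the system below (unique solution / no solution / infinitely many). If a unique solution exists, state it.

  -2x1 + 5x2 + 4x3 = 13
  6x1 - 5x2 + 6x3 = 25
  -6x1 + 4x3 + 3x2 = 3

x1 = 2, x2 = 1, x3 = 3

Row-reduce the augmented matrix:
R1 ← R1 / (-2).
R2 ← R2 − 6·R1.
R3 ← R3 + 6·R1.
R2 ← R2 / (10).
R1 ← R1 + 5/2·R2.
R3 ← R3 + 12·R2.
R3 ← R3 / (68/5).
R1 ← R1 − 5/2·R3.
R2 ← R2 − 9/5·R3.
Reading off the reduced rows gives x1 = 2, x2 = 1, x3 = 3.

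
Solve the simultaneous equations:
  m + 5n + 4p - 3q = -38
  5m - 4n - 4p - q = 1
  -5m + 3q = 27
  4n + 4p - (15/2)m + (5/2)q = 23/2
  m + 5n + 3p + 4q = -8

no solution

Row-reduce:
R2 ← R2 − 5·R1.
R3 ← R3 + 5·R1.
R4 ← R4 + 15/2·R1.
R5 ← R5 − 1·R1.
R2 ← R2 / (-29).
R1 ← R1 − 5·R2.
R3 ← R3 − 25·R2.
R4 ← R4 − 83/2·R2.
R3 ← R3 / (-20/29).
R1 ← R1 + 4/29·R3.
R2 ← R2 − 24/29·R3.
R4 ← R4 + 10/29·R3.
R5 ← R5 + 1·R3.
Swap R4 and R5.
R4 ← R4 / (69/10).
R1 ← R1 + 3/5·R4.
R2 ← R2 + 2/5·R4.
R3 ← R3 + 1/10·R4.
Row 5 reduces to 0 = -1, a contradiction. The system is inconsistent.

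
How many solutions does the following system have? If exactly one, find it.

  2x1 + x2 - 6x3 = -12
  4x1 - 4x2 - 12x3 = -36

infinitely many solutions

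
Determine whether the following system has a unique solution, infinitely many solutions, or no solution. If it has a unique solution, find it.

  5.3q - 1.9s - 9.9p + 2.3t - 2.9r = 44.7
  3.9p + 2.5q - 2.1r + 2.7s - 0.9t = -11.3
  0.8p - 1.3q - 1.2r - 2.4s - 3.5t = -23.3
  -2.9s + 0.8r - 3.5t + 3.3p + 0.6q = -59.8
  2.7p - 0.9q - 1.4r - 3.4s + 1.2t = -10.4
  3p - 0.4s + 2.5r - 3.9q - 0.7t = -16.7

Row-reduce the augmented matrix:
R1 ← R1 / (-99/10).
R2 ← R2 − 39/10·R1.
R3 ← R3 − 4/5·R1.
R4 ← R4 − 33/10·R1.
R5 ← R5 − 27/10·R1.
R6 ← R6 − 3·R1.
R2 ← R2 / (757/165).
R1 ← R1 + 53/99·R2.
R3 ← R3 + 863/990·R2.
R4 ← R4 − 71/30·R2.
R5 ← R5 − 6/11·R2.
R6 ← R6 + 757/330·R2.
R3 ← R3 / (-9313/4542).
R1 ← R1 + 194/2271·R3.
R2 ← R2 + 535/757·R3.
R4 ← R4 − 1140/757·R3.
R5 ← R5 + 13667/7570·R3.
R4 ← R4 / (-286056/46565).
R1 ← R1 − 4755/9313·R4.
R2 ← R2 − 10968/9313·R4.
R3 ← R3 − 9914/9313·R4.
R5 ← R5 + 207519/93130·R4.
R5 ← R5 / (21037373/3178400).
R1 ← R1 + 166313/317840·R5.
R2 ← R2 − 1209/7946·R5.
R3 ← R3 − 114409/158920·R5.
R4 ← R4 − 53495/63568·R5.
R6 reduces to 0 = 0, so the extra equation is consistent.
Reading off the reduced rows gives p = -5, q = -5, r = -6, s = 5, t = 6.

p = -5, q = -5, r = -6, s = 5, t = 6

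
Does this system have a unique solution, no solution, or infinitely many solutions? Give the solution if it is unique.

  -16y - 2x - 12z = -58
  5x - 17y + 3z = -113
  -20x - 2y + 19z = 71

x = -5, y = 5, z = -1

Row-reduce the augmented matrix:
R1 ← R1 / (-2).
R2 ← R2 − 5·R1.
R3 ← R3 + 20·R1.
R2 ← R2 / (-57).
R1 ← R1 − 8·R2.
R3 ← R3 − 158·R2.
R3 ← R3 / (1219/19).
R1 ← R1 − 42/19·R3.
R2 ← R2 − 9/19·R3.
Reading off the reduced rows gives x = -5, y = 5, z = -1.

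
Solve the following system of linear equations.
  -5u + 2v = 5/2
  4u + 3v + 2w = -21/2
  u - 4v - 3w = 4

u = -3/2, v = -5/2, w = 3/2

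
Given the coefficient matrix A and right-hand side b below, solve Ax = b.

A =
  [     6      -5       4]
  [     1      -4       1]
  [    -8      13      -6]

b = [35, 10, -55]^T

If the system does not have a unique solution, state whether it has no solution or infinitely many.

infinitely many solutions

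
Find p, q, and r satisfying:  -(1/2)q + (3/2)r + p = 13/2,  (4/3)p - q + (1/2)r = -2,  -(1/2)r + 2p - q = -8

Row-reduce the augmented matrix:
R2 ← R2 − 4/3·R1.
R3 ← R3 − 2·R1.
R2 ← R2 / (-1/3).
R1 ← R1 + 1/2·R2.
R3 ← R3 / (-7/2).
R1 ← R1 − 15/4·R3.
R2 ← R2 − 9/2·R3.
Reading off the reduced rows gives p = 0, q = 5, r = 6.

p = 0, q = 5, r = 6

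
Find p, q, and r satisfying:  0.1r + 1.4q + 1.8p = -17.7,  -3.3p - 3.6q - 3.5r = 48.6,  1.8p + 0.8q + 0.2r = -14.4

Row-reduce the augmented matrix:
R1 ← R1 / (9/5).
R2 ← R2 + 33/10·R1.
R3 ← R3 − 9/5·R1.
R2 ← R2 / (-31/30).
R1 ← R1 − 7/9·R2.
R3 ← R3 + 3/5·R2.
R3 ← R3 / (314/155).
R1 ← R1 + 227/93·R3.
R2 ← R2 − 199/62·R3.
Reading off the reduced rows gives p = -5, q = -6, r = -3.

p = -5, q = -6, r = -3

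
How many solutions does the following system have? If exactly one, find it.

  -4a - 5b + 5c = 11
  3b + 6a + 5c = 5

Row-reduce:
R1 ← R1 / (-4).
R2 ← R2 − 6·R1.
R2 ← R2 / (-9/2).
R1 ← R1 − 5/4·R2.
Rank is 2 with 3 unknowns, leaving c free.

infinitely many solutions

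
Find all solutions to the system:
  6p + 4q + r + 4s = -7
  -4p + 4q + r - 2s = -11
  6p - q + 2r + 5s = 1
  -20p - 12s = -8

infinitely many solutions

Row-reduce:
R1 ← R1 / (6).
R2 ← R2 + 4·R1.
R3 ← R3 − 6·R1.
R4 ← R4 + 20·R1.
R2 ← R2 / (20/3).
R1 ← R1 − 2/3·R2.
R3 ← R3 + 5·R2.
R4 ← R4 − 40/3·R2.
R3 ← R3 / (9/4).
R2 ← R2 − 1/4·R3.
Rank is 3 with 4 unknowns, leaving s free.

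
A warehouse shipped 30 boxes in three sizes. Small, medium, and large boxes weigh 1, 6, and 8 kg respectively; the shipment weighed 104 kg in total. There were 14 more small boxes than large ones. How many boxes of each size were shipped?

small boxes: 16, medium boxes: 12, large boxes: 2

Let s = small boxes, m = medium boxes, l = large boxes.
  s + m + l = 30
  s + 6m + 8l = 104
  s - l = 14
Row-reduce the augmented matrix:
R2 ← R2 − 1·R1.
R3 ← R3 − 1·R1.
R2 ← R2 / (5).
R1 ← R1 − 1·R2.
R3 ← R3 + 1·R2.
R3 ← R3 / (-3/5).
R1 ← R1 + 2/5·R3.
R2 ← R2 − 7/5·R3.
Reading off the reduced rows gives s = 16, m = 12, l = 2.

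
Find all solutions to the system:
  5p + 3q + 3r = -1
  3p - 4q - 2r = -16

Row-reduce:
R1 ← R1 / (5).
R2 ← R2 − 3·R1.
R2 ← R2 / (-29/5).
R1 ← R1 − 3/5·R2.
Rank is 2 with 3 unknowns, leaving r free.

infinitely many solutions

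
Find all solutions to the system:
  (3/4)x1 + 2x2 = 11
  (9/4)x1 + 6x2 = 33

Row-reduce:
R1 ← R1 / (3/4).
R2 ← R2 − 9/4·R1.
Rank is 1 with 2 unknowns, leaving x2 free.

infinitely many solutions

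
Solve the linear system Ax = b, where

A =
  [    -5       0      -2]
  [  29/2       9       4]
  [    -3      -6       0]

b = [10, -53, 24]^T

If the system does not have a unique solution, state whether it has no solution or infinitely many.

no solution

Row-reduce:
R1 ← R1 / (-5).
R2 ← R2 − 29/2·R1.
R3 ← R3 + 3·R1.
R2 ← R2 / (9).
R3 ← R3 + 6·R2.
Row 3 reduces to 0 = 2, a contradiction. The system is inconsistent.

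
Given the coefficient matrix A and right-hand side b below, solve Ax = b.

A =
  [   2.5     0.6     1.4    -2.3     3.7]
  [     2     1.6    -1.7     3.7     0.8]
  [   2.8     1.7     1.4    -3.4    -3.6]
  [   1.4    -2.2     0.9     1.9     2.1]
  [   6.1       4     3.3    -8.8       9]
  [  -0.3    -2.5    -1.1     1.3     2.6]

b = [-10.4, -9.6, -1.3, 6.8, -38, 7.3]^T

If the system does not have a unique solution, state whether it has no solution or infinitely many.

Row-reduce the augmented matrix:
R1 ← R1 / (5/2).
R2 ← R2 − 2·R1.
R3 ← R3 − 14/5·R1.
R4 ← R4 − 7/5·R1.
R5 ← R5 − 61/10·R1.
R6 ← R6 + 3/10·R1.
R2 ← R2 / (28/25).
R1 ← R1 − 6/25·R2.
R3 ← R3 − 257/250·R2.
R4 ← R4 + 317/125·R2.
R5 ← R5 − 317/125·R2.
R6 ← R6 + 607/250·R2.
R3 ← R3 / (6777/2800).
R1 ← R1 − 163/140·R3.
R2 ← R2 + 141/56·R3.
R4 ← R4 + 8777/1400·R3.
R5 ← R5 − 8777/1400·R3.
R6 ← R6 + 19727/2800·R3.
R4 ← R4 / (4819/11295).
R1 ← R1 − 1661/2259·R4.
R2 ← R2 + 904/753·R4.
R3 ← R3 + 5515/2259·R4.
R5 ← R5 + 4819/11295·R4.
R6 ← R6 + 18823/4518·R4.
Swap R5 and R6.
R5 ← R5 / (-61188491/289140).
R1 ← R1 − 374087/9638·R5.
R2 ← R2 + 919436/14457·R5.
R3 ← R3 + 3342469/28914·R5.
R4 ← R4 + 1340917/28914·R5.
R6 reduces to 0 = 0, so the extra equation is consistent.
Reading off the reduced rows gives x_1 = 0, x_2 = -5, x_3 = 0, x_4 = 0, x_5 = -2.

x_1 = 0, x_2 = -5, x_3 = 0, x_4 = 0, x_5 = -2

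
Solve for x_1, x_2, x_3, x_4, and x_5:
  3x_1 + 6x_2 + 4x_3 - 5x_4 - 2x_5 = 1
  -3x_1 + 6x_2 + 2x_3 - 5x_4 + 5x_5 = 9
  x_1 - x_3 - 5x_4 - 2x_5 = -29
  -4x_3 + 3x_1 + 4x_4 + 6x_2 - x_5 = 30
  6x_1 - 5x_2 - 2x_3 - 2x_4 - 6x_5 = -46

x_1 = -2, x_2 = 4, x_3 = 2, x_4 = 5, x_5 = 0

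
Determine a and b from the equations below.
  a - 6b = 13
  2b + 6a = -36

a = -5, b = -3

Row-reduce the augmented matrix:
R2 ← R2 − 6·R1.
R2 ← R2 / (38).
R1 ← R1 + 6·R2.
Reading off the reduced rows gives a = -5, b = -3.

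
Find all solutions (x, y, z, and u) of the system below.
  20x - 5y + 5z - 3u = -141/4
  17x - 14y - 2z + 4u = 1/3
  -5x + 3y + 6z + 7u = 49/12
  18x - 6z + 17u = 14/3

x = -3/2, y = -5/4, z = -3/2, u = 4/3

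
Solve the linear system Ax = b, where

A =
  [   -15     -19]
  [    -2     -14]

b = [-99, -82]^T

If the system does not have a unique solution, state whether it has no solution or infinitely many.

Row-reduce the augmented matrix:
R1 ← R1 / (-15).
R2 ← R2 + 2·R1.
R2 ← R2 / (-172/15).
R1 ← R1 − 19/15·R2.
Reading off the reduced rows gives x_1 = -1, x_2 = 6.

x_1 = -1, x_2 = 6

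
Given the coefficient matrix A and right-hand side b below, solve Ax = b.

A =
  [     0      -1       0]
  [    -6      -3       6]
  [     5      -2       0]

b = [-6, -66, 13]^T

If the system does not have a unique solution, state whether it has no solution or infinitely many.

Row-reduce the augmented matrix:
Swap R1 and R2.
R1 ← R1 / (-6).
R3 ← R3 − 5·R1.
R2 ← R2 / (-1).
R1 ← R1 − 1/2·R2.
R3 ← R3 + 9/2·R2.
R3 ← R3 / (5).
R1 ← R1 + 1·R3.
Reading off the reduced rows gives x_1 = 5, x_2 = 6, x_3 = -3.

x_1 = 5, x_2 = 6, x_3 = -3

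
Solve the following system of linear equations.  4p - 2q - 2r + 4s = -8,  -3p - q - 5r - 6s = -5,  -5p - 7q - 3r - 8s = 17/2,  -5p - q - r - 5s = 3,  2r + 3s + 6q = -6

no solution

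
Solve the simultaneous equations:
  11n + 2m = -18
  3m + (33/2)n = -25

Row-reduce:
R1 ← R1 / (2).
R2 ← R2 − 3·R1.
Row 2 reduces to 0 = 2, a contradiction. The system is inconsistent.

no solution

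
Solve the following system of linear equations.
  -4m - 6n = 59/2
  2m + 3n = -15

Row-reduce:
R1 ← R1 / (-4).
R2 ← R2 − 2·R1.
Row 2 reduces to 0 = -1/4, a contradiction. The system is inconsistent.

no solution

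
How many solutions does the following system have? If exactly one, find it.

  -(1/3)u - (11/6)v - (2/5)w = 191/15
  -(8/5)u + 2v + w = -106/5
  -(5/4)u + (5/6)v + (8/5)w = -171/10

Row-reduce the augmented matrix:
R1 ← R1 / (-1/3).
R2 ← R2 + 8/5·R1.
R3 ← R3 + 5/4·R1.
R2 ← R2 / (54/5).
R1 ← R1 − 11/2·R2.
R3 ← R3 − 185/24·R2.
R3 ← R3 / (6583/6480).
R1 ← R1 + 31/108·R3.
R2 ← R2 − 73/270·R3.
Reading off the reduced rows gives u = 2, v = -6, w = -6.

u = 2, v = -6, w = -6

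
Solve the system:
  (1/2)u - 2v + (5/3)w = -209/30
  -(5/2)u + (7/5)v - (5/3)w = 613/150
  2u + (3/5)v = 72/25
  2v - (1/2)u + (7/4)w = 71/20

u = 3/5, v = 14/5, w = -1

Row-reduce the augmented matrix:
R1 ← R1 / (1/2).
R2 ← R2 + 5/2·R1.
R3 ← R3 − 2·R1.
R4 ← R4 + 1/2·R1.
R2 ← R2 / (-43/5).
R1 ← R1 + 4·R2.
R3 ← R3 − 43/5·R2.
Swap R3 and R4.
R3 ← R3 / (41/12).
R1 ← R1 − 10/43·R3.
R2 ← R2 + 100/129·R3.
R4 reduces to 0 = 0, so the extra equation is consistent.
Reading off the reduced rows gives u = 3/5, v = 14/5, w = -1.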